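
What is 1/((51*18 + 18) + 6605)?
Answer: 1/7541 ≈ 0.00013261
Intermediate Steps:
1/((51*18 + 18) + 6605) = 1/((918 + 18) + 6605) = 1/(936 + 6605) = 1/7541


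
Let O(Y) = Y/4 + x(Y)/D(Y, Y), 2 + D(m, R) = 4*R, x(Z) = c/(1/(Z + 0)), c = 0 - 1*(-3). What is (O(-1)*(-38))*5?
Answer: -95/2 ≈ -47.500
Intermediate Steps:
c = 3 (c = 0 + 3 = 3)
x(Z) = 3*Z (x(Z) = 3/(1/(Z + 0)) = 3/(1/Z) = 3*Z)
D(m, R) = -2 + 4*R
O(Y) = Y/4 + 3*Y/(-2 + 4*Y) (O(Y) = Y/4 + (3*Y)/(-2 + 4*Y) = Y*(1/4) + 3*Y/(-2 + 4*Y) = Y/4 + 3*Y/(-2 + 4*Y))
(O(-1)*(-38))*5 = (((1/4)*(-1)*(5 + 2*(-1))/(-1 + 2*(-1)))*(-38))*5 = (((1/4)*(-1)*(5 - 2)/(-1 - 2))*(-38))*5 = (((1/4)*(-1)*3/(-3))*(-38))*5 = (((1/4)*(-1)*(-1/3)*3)*(-38))*5 = ((1/4)*(-38))*5 = -19/2*5 = -95/2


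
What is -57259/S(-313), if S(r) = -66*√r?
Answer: -57259*I*√313/20658 ≈ -49.037*I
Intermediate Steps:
-57259/S(-313) = -57259*I*√313/20658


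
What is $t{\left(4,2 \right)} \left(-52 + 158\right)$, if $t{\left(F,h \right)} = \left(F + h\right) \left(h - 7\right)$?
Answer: $-3180$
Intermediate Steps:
$t{\left(F,h \right)} = \left(-7 + h\right) \left(F + h\right)$ ($t{\left(F,h \right)} = \left(F + h\right) \left(-7 + h\right) = \left(-7 + h\right) \left(F + h\right)$)
$t{\left(4,2 \right)} \left(-52 + 158\right) = \left(2^{2} - 28 - 14 + 4 \cdot 2\right) \left(-52 + 158\right) = \left(4 - 28 - 14 + 8\right) 106 = \left(-30\right) 106 = -3180$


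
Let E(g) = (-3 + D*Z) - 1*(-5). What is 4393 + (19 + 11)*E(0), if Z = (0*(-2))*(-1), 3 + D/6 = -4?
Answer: 4453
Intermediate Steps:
D = -42 (D = -18 + 6*(-4) = -18 - 24 = -42)
Z = 0 (Z = 0*(-1) = 0)
E(g) = 2 (E(g) = (-3 - 42*0) - 1*(-5) = (-3 + 0) + 5 = -3 + 5 = 2)
4393 + (19 + 11)*E(0) = 4393 + (19 + 11)*2 = 4393 + 30*2 = 4393 + 60 = 4453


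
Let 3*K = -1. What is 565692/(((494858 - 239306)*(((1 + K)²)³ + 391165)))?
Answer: 34365789/6072753496304 ≈ 5.6590e-6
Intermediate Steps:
K = -⅓ (K = (⅓)*(-1) = -⅓ ≈ -0.33333)
565692/(((494858 - 239306)*(((1 + K)²)³ + 391165))) = 565692/(((494858 - 239306)*(((1 - ⅓)²)³ + 391165))) = 565692/((255552*(((⅔)²)³ + 391165))) = 565692/((255552*((4/9)³ + 391165))) = 565692/((255552*(64/729 + 391165))) = 565692/((255552*(285159349/729))) = 565692/(24291013985216/243) = 565692*(243/24291013985216) = 34365789/6072753496304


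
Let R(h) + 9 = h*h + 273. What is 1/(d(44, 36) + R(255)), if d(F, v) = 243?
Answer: 1/65532 ≈ 1.5260e-5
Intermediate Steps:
R(h) = 264 + h**2 (R(h) = -9 + (h*h + 273) = -9 + (h**2 + 273) = -9 + (273 + h**2) = 264 + h**2)
1/(d(44, 36) + R(255)) = 1/(243 + (264 + 255**2)) = 1/(243 + (264 + 65025)) = 1/(243 + 65289) = 1/65532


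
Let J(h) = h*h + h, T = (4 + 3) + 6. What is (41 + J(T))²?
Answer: 49729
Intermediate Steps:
T = 13 (T = 7 + 6 = 13)
J(h) = h + h² (J(h) = h² + h = h + h²)
(41 + J(T))² = (41 + 13*(1 + 13))² = (41 + 13*14)² = (41 + 182)² = 223² = 49729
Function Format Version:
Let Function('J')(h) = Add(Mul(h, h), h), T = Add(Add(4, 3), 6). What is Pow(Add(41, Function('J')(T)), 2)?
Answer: 49729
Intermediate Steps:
T = 13 (T = Add(7, 6) = 13)
Function('J')(h) = Add(h, Pow(h, 2)) (Function('J')(h) = Add(Pow(h, 2), h) = Add(h, Pow(h, 2)))
Pow(Add(41, Function('J')(T)), 2) = Pow(Add(41, Mul(13, Add(1, 13))), 2) = Pow(Add(41, Mul(13, 14)), 2) = Pow(Add(41, 182), 2) = Pow(223, 2) = 49729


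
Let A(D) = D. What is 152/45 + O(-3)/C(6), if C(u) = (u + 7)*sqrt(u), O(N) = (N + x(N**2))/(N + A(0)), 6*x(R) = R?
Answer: 152/45 + sqrt(6)/156 ≈ 3.3935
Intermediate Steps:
x(R) = R/6
O(N) = (N + N**2/6)/N (O(N) = (N + N**2/6)/(N + 0) = (N + N**2/6)/N)
C(u) = sqrt(u)*(7 + u) (C(u) = (7 + u)*sqrt(u) = sqrt(u)*(7 + u))
152/45 + O(-3)/C(6) = 152/45 + (1 + (1/6)*(-3))/((sqrt(6)*(7 + 6))) = 152*(1/45) + (1 - 1/2)/((sqrt(6)*13)) = 152/45 + 1/(2*((13*sqrt(6)))) = 152/45 + (sqrt(6)/78)/2 = 152/45 + sqrt(6)/156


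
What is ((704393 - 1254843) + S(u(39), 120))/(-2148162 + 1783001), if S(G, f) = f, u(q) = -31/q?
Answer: 550330/365161 ≈ 1.5071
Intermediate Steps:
((704393 - 1254843) + S(u(39), 120))/(-2148162 + 1783001) = ((704393 - 1254843) + 120)/(-2148162 + 1783001) = (-550450 + 120)/(-365161) = -550330*(-1/365161) = 550330/365161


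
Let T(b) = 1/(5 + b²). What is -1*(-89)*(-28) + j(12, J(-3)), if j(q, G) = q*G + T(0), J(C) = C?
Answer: -12639/5 ≈ -2527.8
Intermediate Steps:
j(q, G) = ⅕ + G*q (j(q, G) = q*G + 1/(5 + 0²) = G*q + 1/(5 + 0) = G*q + 1/5 = G*q + ⅕ = ⅕ + G*q)
-1*(-89)*(-28) + j(12, J(-3)) = -1*(-89)*(-28) + (⅕ - 3*12) = 89*(-28) + (⅕ - 36) = -2492 - 179/5 = -12639/5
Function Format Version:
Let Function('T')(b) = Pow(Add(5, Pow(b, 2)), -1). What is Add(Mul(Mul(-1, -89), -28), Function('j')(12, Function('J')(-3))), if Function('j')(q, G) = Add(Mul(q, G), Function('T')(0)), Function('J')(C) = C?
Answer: Rational(-12639, 5) ≈ -2527.8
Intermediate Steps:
Function('j')(q, G) = Add(Rational(1, 5), Mul(G, q)) (Function('j')(q, G) = Add(Mul(q, G), Pow(Add(5, Pow(0, 2)), -1)) = Add(Mul(G, q), Pow(Add(5, 0), -1)) = Add(Mul(G, q), Pow(5, -1)) = Add(Mul(G, q), Rational(1, 5)) = Add(Rational(1, 5), Mul(G, q)))
Add(Mul(Mul(-1, -89), -28), Function('j')(12, Function('J')(-3))) = Add(Mul(Mul(-1, -89), -28), Add(Rational(1, 5), Mul(-3, 12))) = Add(Mul(89, -28), Add(Rational(1, 5), -36)) = Add(-2492, Rational(-179, 5)) = Rational(-12639, 5)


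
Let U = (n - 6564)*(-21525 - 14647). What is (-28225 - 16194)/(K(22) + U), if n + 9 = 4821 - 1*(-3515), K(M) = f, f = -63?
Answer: 44419/63771299 ≈ 0.00069654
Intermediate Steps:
K(M) = -63
n = 8327 (n = -9 + (4821 - 1*(-3515)) = -9 + (4821 + 3515) = -9 + 8336 = 8327)
U = -63771236 (U = (8327 - 6564)*(-21525 - 14647) = 1763*(-36172) = -63771236)
(-28225 - 16194)/(K(22) + U) = (-28225 - 16194)/(-63 - 63771236) = -44419/(-63771299) = -44419*(-1/63771299) = 44419/63771299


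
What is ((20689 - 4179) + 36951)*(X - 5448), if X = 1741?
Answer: -198179927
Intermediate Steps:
((20689 - 4179) + 36951)*(X - 5448) = ((20689 - 4179) + 36951)*(1741 - 5448) = (16510 + 36951)*(-3707) = 53461*(-3707) = -198179927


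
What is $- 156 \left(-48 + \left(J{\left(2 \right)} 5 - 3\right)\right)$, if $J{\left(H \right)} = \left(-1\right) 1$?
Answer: $8736$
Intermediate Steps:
$J{\left(H \right)} = -1$
$- 156 \left(-48 + \left(J{\left(2 \right)} 5 - 3\right)\right) = - 156 \left(-48 - 8\right) = \left(-156\right) \left(-56\right) = 8736$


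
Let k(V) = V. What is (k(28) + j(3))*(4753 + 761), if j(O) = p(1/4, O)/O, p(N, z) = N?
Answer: 309703/2 ≈ 1.5485e+5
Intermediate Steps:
j(O) = 1/(4*O)
(k(28) + j(3))*(4753 + 761) = (28 + (1/4)/3)*(4753 + 761) = (28 + (1/4)*(1/3))*5514 = (28 + 1/12)*5514 = (337/12)*5514 = 309703/2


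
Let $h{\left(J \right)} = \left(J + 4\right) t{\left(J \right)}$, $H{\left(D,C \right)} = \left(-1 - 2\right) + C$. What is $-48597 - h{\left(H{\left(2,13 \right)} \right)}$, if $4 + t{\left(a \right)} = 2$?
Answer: $-48569$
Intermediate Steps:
$t{\left(a \right)} = -2$ ($t{\left(a \right)} = -4 + 2 = -2$)
$H{\left(D,C \right)} = -3 + C$
$h{\left(J \right)} = -8 - 2 J$ ($h{\left(J \right)} = \left(J + 4\right) \left(-2\right) = \left(4 + J\right) \left(-2\right) = -8 - 2 J$)
$-48597 - h{\left(H{\left(2,13 \right)} \right)} = -48597 - \left(-8 - 2 \left(-3 + 13\right)\right) = -48597 - \left(-8 - 20\right) = -48597 - -28 = -48597 + 28 = -48569$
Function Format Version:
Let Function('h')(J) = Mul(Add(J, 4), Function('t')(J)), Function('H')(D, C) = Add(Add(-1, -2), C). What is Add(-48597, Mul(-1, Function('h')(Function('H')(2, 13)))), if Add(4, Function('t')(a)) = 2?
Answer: -48569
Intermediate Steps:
Function('t')(a) = -2 (Function('t')(a) = Add(-4, 2) = -2)
Function('H')(D, C) = Add(-3, C)
Function('h')(J) = Add(-8, Mul(-2, J)) (Function('h')(J) = Mul(Add(J, 4), -2) = Mul(Add(4, J), -2) = Add(-8, Mul(-2, J)))
Add(-48597, Mul(-1, Function('h')(Function('H')(2, 13)))) = Add(-48597, Mul(-1, Add(-8, Mul(-2, Add(-3, 13))))) = Add(-48597, Mul(-1, Add(-8, Mul(-2, 10)))) = Add(-48597, Mul(-1, Add(-8, -20))) = Add(-48597, Mul(-1, -28)) = Add(-48597, 28) = -48569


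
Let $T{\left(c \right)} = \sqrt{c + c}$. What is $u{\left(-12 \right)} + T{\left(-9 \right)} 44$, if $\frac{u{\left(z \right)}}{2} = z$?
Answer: $-24 + 132 i \sqrt{2} \approx -24.0 + 186.68 i$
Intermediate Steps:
$T{\left(c \right)} = \sqrt{2} \sqrt{c}$ ($T{\left(c \right)} = \sqrt{2 c} = \sqrt{2} \sqrt{c}$)
$u{\left(z \right)} = 2 z$
$u{\left(-12 \right)} + T{\left(-9 \right)} 44 = 2 \left(-12\right) + \sqrt{2} \sqrt{-9} \cdot 44 = -24 + \sqrt{2} \cdot 3 i 44 = -24 + 3 i \sqrt{2} \cdot 44 = -24 + 132 i \sqrt{2}$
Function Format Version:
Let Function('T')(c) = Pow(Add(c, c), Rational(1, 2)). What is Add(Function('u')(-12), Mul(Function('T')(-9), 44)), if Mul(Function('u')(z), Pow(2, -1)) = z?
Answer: Add(-24, Mul(132, I, Pow(2, Rational(1, 2)))) ≈ Add(-24.000, Mul(186.68, I))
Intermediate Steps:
Function('T')(c) = Mul(Pow(2, Rational(1, 2)), Pow(c, Rational(1, 2))) (Function('T')(c) = Pow(Mul(2, c), Rational(1, 2)) = Mul(Pow(2, Rational(1, 2)), Pow(c, Rational(1, 2))))
Function('u')(z) = Mul(2, z)
Add(Function('u')(-12), Mul(Function('T')(-9), 44)) = Add(Mul(2, -12), Mul(Mul(Pow(2, Rational(1, 2)), Pow(-9, Rational(1, 2))), 44)) = Add(-24, Mul(Mul(Pow(2, Rational(1, 2)), Mul(3, I)), 44)) = Add(-24, Mul(Mul(3, I, Pow(2, Rational(1, 2))), 44)) = Add(-24, Mul(132, I, Pow(2, Rational(1, 2))))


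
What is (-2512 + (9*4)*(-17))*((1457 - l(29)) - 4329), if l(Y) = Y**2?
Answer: 11599412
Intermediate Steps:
(-2512 + (9*4)*(-17))*((1457 - l(29)) - 4329) = (-2512 + (9*4)*(-17))*((1457 - 1*29**2) - 4329) = (-2512 + 36*(-17))*((1457 - 1*841) - 4329) = (-2512 - 612)*((1457 - 841) - 4329) = -3124*(616 - 4329) = -3124*(-3713) = 11599412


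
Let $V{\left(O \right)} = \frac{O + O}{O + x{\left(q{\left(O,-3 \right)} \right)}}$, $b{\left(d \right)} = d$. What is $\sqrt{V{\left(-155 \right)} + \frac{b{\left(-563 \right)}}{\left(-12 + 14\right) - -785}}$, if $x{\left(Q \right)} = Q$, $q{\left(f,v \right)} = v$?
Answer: $\frac{6 \sqrt{133858469}}{62173} \approx 1.1165$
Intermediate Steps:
$V{\left(O \right)} = \frac{2 O}{-3 + O}$ ($V{\left(O \right)} = \frac{O + O}{O - 3} = \frac{2 O}{-3 + O}$)
$\sqrt{V{\left(-155 \right)} + \frac{b{\left(-563 \right)}}{\left(-12 + 14\right) - -785}} = \sqrt{2 \left(-155\right) \frac{1}{-3 - 155} - \frac{563}{\left(-12 + 14\right) - -785}} = \sqrt{2 \left(-155\right) \frac{1}{-158} - \frac{563}{2 + 785}} = \sqrt{2 \left(-155\right) \left(- \frac{1}{158}\right) - \frac{563}{787}} = \sqrt{\frac{155}{79} - \frac{563}{787}} = \sqrt{\frac{77508}{62173}} = \frac{6 \sqrt{133858469}}{62173}$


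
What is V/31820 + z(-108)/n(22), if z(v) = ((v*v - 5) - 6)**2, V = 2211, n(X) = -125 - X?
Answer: -4320914129363/4677540 ≈ -9.2376e+5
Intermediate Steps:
z(v) = (-11 + v**2)**2 (z(v) = ((v**2 - 5) - 6)**2 = ((-5 + v**2) - 6)**2 = (-11 + v**2)**2)
V/31820 + z(-108)/n(22) = 2211/31820 + (-11 + (-108)**2)**2/(-125 - 1*22) = 2211*(1/31820) + (-11 + 11664)**2/(-125 - 22) = 2211/31820 + 11653**2/(-147) = 2211/31820 + 135792409*(-1/147) = 2211/31820 - 135792409/147 = -4320914129363/4677540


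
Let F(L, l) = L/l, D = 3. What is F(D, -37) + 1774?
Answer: 65635/37 ≈ 1773.9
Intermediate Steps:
F(D, -37) + 1774 = 3/(-37) + 1774 = 3*(-1/37) + 1774 = -3/37 + 1774 = 65635/37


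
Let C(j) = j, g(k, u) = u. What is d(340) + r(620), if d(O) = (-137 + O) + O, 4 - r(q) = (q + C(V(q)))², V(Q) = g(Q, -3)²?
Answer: -395094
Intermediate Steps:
V(Q) = 9 (V(Q) = (-3)² = 9)
r(q) = 4 - (9 + q)² (r(q) = 4 - (q + 9)² = 4 - (9 + q)²)
d(O) = -137 + 2*O
d(340) + r(620) = (-137 + 2*340) + (4 - (9 + 620)²) = (-137 + 680) + (4 - 1*629²) = 543 + (4 - 1*395641) = 543 + (4 - 395641) = 543 - 395637 = -395094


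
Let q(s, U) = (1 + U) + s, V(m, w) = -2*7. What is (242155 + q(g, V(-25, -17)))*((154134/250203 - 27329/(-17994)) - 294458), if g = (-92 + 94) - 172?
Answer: -53463120270053857526/750358797 ≈ -7.1250e+10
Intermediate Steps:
V(m, w) = -14
g = -170 (g = 2 - 172 = -170)
q(s, U) = 1 + U + s
(242155 + q(g, V(-25, -17)))*((154134/250203 - 27329/(-17994)) - 294458) = (242155 + (1 - 14 - 170))*((154134/250203 - 27329/(-17994)) - 294458) = (242155 - 183)*((154134*(1/250203) - 27329*(-1/17994)) - 294458) = 241972*((51378/83401 + 27329/17994) - 294458) = 241972*(3203761661/1500717594 - 294458) = 241972*(-441895097532391/1500717594) = -53463120270053857526/750358797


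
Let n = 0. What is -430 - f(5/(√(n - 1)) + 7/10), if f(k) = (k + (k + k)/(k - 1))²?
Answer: -261867962949/629508100 + 155033187*I/6295081 ≈ -415.99 + 24.628*I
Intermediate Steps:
f(k) = (k + 2*k/(-1 + k))² (f(k) = (k + (2*k)/(-1 + k))² = (k + 2*k/(-1 + k))²)
-430 - f(5/(√(n - 1)) + 7/10) = -430 - (5/(√(0 - 1)) + 7/10)²*(1 + (5/(√(0 - 1)) + 7/10))²/(-1 + (5/(√(0 - 1)) + 7/10))² = -430 - (5/(√(-1)) + 7*(⅒))²*(1 + (5/(√(-1)) + 7*(⅒)))²/(-1 + (5/(√(-1)) + 7*(⅒)))² = -430 - (5/I + 7/10)²*(1 + (5/I + 7/10))²/(-1 + (5/I + 7/10))² = -430 - (5*(-I) + 7/10)²*(1 + (5*(-I) + 7/10))²/(-1 + (5*(-I) + 7/10))² = -430 - (-5*I + 7/10)²*(1 + (-5*I + 7/10))²/(-1 + (-5*I + 7/10))² = -430 - (7/10 - 5*I)²*(1 + (7/10 - 5*I))²/(-1 + (7/10 - 5*I))² = -430 - (7/10 - 5*I)²*(17/10 - 5*I)²/(-3/10 - 5*I)²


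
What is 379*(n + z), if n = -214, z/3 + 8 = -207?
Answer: -325561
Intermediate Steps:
z = -645 (z = -24 + 3*(-207) = -24 - 621 = -645)
379*(n + z) = 379*(-214 - 645) = 379*(-859) = -325561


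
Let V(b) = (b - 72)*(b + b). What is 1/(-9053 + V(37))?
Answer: -1/11643 ≈ -8.5889e-5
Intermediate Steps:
V(b) = 2*b*(-72 + b) (V(b) = (-72 + b)*(2*b) = 2*b*(-72 + b))
1/(-9053 + V(37)) = 1/(-9053 + 2*37*(-72 + 37)) = 1/(-9053 + 2*37*(-35)) = 1/(-9053 - 2590) = 1/(-11643) = -1/11643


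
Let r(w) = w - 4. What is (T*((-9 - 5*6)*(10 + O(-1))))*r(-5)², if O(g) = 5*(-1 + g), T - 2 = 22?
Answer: 0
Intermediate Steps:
T = 24 (T = 2 + 22 = 24)
O(g) = -5 + 5*g
r(w) = -4 + w
(T*((-9 - 5*6)*(10 + O(-1))))*r(-5)² = (24*((-9 - 5*6)*(10 + (-5 + 5*(-1)))))*(-4 - 5)² = (24*((-9 - 30)*(10 + (-5 - 5))))*(-9)² = (24*(-39*(10 - 10)))*81 = (24*(-39*0))*81 = (24*0)*81 = 0*81 = 0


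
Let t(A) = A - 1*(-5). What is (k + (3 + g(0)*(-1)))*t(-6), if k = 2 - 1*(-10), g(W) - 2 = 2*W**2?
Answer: -13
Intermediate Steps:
g(W) = 2 + 2*W**2
t(A) = 5 + A (t(A) = A + 5 = 5 + A)
k = 12 (k = 2 + 10 = 12)
(k + (3 + g(0)*(-1)))*t(-6) = (12 + (3 + (2 + 2*0**2)*(-1)))*(5 - 6) = (12 + (3 + (2 + 2*0)*(-1)))*(-1) = (12 + (3 + (2 + 0)*(-1)))*(-1) = (12 + (3 + 2*(-1)))*(-1) = (12 + (3 - 2))*(-1) = (12 + 1)*(-1) = 13*(-1) = -13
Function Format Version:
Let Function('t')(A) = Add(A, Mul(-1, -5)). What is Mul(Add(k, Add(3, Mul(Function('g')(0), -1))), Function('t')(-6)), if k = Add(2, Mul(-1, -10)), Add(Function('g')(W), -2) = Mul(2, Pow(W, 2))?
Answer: -13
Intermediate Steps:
Function('g')(W) = Add(2, Mul(2, Pow(W, 2)))
Function('t')(A) = Add(5, A) (Function('t')(A) = Add(A, 5) = Add(5, A))
k = 12 (k = Add(2, 10) = 12)
Mul(Add(k, Add(3, Mul(Function('g')(0), -1))), Function('t')(-6)) = Mul(Add(12, Add(3, Mul(Add(2, Mul(2, Pow(0, 2))), -1))), Add(5, -6)) = Mul(Add(12, Add(3, Mul(Add(2, Mul(2, 0)), -1))), -1) = Mul(Add(12, Add(3, Mul(Add(2, 0), -1))), -1) = Mul(Add(12, Add(3, Mul(2, -1))), -1) = Mul(Add(12, Add(3, -2)), -1) = Mul(Add(12, 1), -1) = Mul(13, -1) = -13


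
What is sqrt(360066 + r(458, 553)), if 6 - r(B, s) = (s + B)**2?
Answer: 3*I*sqrt(73561) ≈ 813.66*I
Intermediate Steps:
r(B, s) = 6 - (B + s)**2 (r(B, s) = 6 - (s + B)**2 = 6 - (B + s)**2)
sqrt(360066 + r(458, 553)) = sqrt(360066 + (6 - (458 + 553)**2)) = sqrt(360066 + (6 - 1*1011**2)) = sqrt(360066 + (6 - 1*1022121)) = sqrt(360066 + (6 - 1022121)) = sqrt(360066 - 1022115) = sqrt(-662049) = 3*I*sqrt(73561)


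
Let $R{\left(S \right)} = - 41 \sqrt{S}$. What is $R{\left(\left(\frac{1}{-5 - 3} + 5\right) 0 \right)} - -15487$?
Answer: $15487$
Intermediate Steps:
$R{\left(\left(\frac{1}{-5 - 3} + 5\right) 0 \right)} - -15487 = - 41 \sqrt{\left(\frac{1}{-5 - 3} + 5\right) 0} - -15487 = - 41 \sqrt{\left(\frac{1}{-8} + 5\right) 0} + \left(-8065 + 23552\right) = - 41 \sqrt{\left(- \frac{1}{8} + 5\right) 0} + 15487 = - 41 \sqrt{\frac{39}{8} \cdot 0} + 15487 = - 41 \sqrt{0} + 15487 = \left(-41\right) 0 + 15487 = 0 + 15487 = 15487$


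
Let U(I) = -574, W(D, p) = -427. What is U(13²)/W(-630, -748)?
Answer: 82/61 ≈ 1.3443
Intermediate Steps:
U(13²)/W(-630, -748) = -574/(-427) = -574*(-1/427) = 82/61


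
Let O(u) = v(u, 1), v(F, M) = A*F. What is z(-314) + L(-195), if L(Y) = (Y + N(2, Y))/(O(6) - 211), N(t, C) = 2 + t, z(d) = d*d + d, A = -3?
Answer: 22506769/229 ≈ 98283.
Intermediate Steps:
z(d) = d + d² (z(d) = d² + d = d + d²)
v(F, M) = -3*F
O(u) = -3*u
L(Y) = -4/229 - Y/229 (L(Y) = (Y + (2 + 2))/(-3*6 - 211) = (Y + 4)/(-18 - 211) = (4 + Y)/(-229) = (4 + Y)*(-1/229) = -4/229 - Y/229)
z(-314) + L(-195) = -314*(1 - 314) + (-4/229 - 1/229*(-195)) = -314*(-313) + (-4/229 + 195/229) = 98282 + 191/229 = 22506769/229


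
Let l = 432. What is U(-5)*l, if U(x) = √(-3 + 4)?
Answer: 432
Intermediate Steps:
U(x) = 1 (U(x) = √1 = 1)
U(-5)*l = 1*432 = 432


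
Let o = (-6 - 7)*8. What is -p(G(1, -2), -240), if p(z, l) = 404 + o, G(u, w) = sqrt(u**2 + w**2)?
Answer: -300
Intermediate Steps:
o = -104 (o = -13*8 = -104)
p(z, l) = 300 (p(z, l) = 404 - 104 = 300)
-p(G(1, -2), -240) = -1*300 = -300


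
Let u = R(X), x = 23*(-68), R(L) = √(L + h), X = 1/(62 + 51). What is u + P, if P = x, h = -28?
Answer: -1564 + I*√357419/113 ≈ -1564.0 + 5.2907*I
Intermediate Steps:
X = 1/113 ≈ 0.0088496
R(L) = √(-28 + L) (R(L) = √(L - 28) = √(-28 + L))
x = -1564
u = I*√357419/113 (u = √(-28 + 1/113) = √(-3163/113) = I*√357419/113 ≈ 5.2907*I)
P = -1564
u + P = I*√357419/113 - 1564 = -1564 + I*√357419/113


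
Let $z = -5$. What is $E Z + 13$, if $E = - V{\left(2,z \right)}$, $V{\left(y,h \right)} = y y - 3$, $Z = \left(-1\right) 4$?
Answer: $17$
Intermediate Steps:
$Z = -4$
$V{\left(y,h \right)} = -3 + y^{2}$ ($V{\left(y,h \right)} = y^{2} - 3 = -3 + y^{2}$)
$E = -1$ ($E = - (-3 + 2^{2}) = - (-3 + 4) = \left(-1\right) 1 = -1$)
$E Z + 13 = \left(-1\right) \left(-4\right) + 13 = 4 + 13 = 17$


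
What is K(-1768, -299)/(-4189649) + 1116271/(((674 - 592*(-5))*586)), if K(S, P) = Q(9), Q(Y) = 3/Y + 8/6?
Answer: 14030340389017/26765874291228 ≈ 0.52419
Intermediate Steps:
Q(Y) = 4/3 + 3/Y (Q(Y) = 3/Y + 8*(⅙) = 3/Y + 4/3 = 4/3 + 3/Y)
K(S, P) = 5/3 (K(S, P) = 4/3 + 3/9 = 4/3 + 3*(⅑) = 4/3 + ⅓ = 5/3)
K(-1768, -299)/(-4189649) + 1116271/(((674 - 592*(-5))*586)) = (5/3)/(-4189649) + 1116271/(((674 - 592*(-5))*586)) = (5/3)*(-1/4189649) + 1116271/(((674 + 2960)*586)) = -5/12568947 + 1116271/((3634*586)) = -5/12568947 + 1116271/2129524 = 14030340389017/26765874291228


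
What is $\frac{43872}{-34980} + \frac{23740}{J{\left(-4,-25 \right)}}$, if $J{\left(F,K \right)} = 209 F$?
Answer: $- \frac{1642239}{55385} \approx -29.651$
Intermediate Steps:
$\frac{43872}{-34980} + \frac{23740}{J{\left(-4,-25 \right)}} = \frac{43872}{-34980} + \frac{23740}{209 \left(-4\right)} = 43872 \left(- \frac{1}{34980}\right) + \frac{23740}{-836} = - \frac{3656}{2915} + 23740 \left(- \frac{1}{836}\right) = - \frac{3656}{2915} - \frac{5935}{209} = - \frac{1642239}{55385}$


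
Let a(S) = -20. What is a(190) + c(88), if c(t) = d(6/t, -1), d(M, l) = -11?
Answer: -31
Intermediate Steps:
c(t) = -11
a(190) + c(88) = -20 - 11 = -31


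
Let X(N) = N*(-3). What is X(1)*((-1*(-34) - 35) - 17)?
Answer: 54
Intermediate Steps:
X(N) = -3*N
X(1)*((-1*(-34) - 35) - 17) = (-3*1)*((-1*(-34) - 35) - 17) = -3*((34 - 35) - 17) = -3*(-1 - 17) = -3*(-18) = 54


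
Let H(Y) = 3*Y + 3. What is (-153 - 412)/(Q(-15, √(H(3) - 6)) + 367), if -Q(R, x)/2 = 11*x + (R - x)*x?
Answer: -214135/143257 + 4520*√6/143257 ≈ -1.4175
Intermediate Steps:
H(Y) = 3 + 3*Y
Q(R, x) = -22*x - 2*x*(R - x) (Q(R, x) = -2*(11*x + (R - x)*x) = -2*(11*x + x*(R - x)) = -22*x - 2*x*(R - x))
(-153 - 412)/(Q(-15, √(H(3) - 6)) + 367) = (-153 - 412)/(2*√((3 + 3*3) - 6)*(-11 + √((3 + 3*3) - 6) - 1*(-15)) + 367) = -565/(2*√((3 + 9) - 6)*(-11 + √((3 + 9) - 6) + 15) + 367) = -565/(2*√(12 - 6)*(-11 + √(12 - 6) + 15) + 367) = -565/(2*√6*(-11 + √6 + 15) + 367) = -565/(2*√6*(4 + √6) + 367) = -565/(367 + 2*√6*(4 + √6))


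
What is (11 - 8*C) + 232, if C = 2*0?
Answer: 243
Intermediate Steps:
C = 0
(11 - 8*C) + 232 = (11 - 8*0) + 232 = (11 + 0) + 232 = 11 + 232 = 243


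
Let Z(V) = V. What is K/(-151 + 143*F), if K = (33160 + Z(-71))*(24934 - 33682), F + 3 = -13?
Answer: 32162508/271 ≈ 1.1868e+5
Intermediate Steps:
F = -16 (F = -3 - 13 = -16)
K = -289462572 (K = (33160 - 71)*(24934 - 33682) = 33089*(-8748) = -289462572)
K/(-151 + 143*F) = -289462572/(-151 + 143*(-16)) = -289462572/(-151 - 2288) = -289462572/(-2439) = -289462572*(-1/2439) = 32162508/271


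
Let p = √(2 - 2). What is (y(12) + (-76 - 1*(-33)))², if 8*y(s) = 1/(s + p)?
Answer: 17032129/9216 ≈ 1848.1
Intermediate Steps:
p = 0 (p = √0 = 0)
y(s) = 1/(8*s) (y(s) = 1/(8*(s + 0)) = 1/(8*s))
(y(12) + (-76 - 1*(-33)))² = ((⅛)/12 + (-76 - 1*(-33)))² = ((⅛)*(1/12) + (-76 + 33))² = (1/96 - 43)² = (-4127/96)² = 17032129/9216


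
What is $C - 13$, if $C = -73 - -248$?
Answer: $162$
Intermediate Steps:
$C = 175$ ($C = -73 + 248 = 175$)
$C - 13 = 175 - 13 = 162$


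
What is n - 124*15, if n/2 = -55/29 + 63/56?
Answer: -215939/116 ≈ -1861.5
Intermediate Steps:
n = -179/116 (n = 2*(-55/29 + 63/56) = 2*(-55*1/29 + 63*(1/56)) = 2*(-55/29 + 9/8) = 2*(-179/232) = -179/116 ≈ -1.5431)
n - 124*15 = -179/116 - 124*15 = -179/116 - 1860 = -215939/116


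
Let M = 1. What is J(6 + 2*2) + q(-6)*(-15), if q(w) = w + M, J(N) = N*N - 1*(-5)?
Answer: 180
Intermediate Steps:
J(N) = 5 + N² (J(N) = N² + 5 = 5 + N²)
q(w) = 1 + w (q(w) = w + 1 = 1 + w)
J(6 + 2*2) + q(-6)*(-15) = (5 + (6 + 2*2)²) + (1 - 6)*(-15) = (5 + (6 + 4)²) - 5*(-15) = (5 + 10²) + 75 = (5 + 100) + 75 = 105 + 75 = 180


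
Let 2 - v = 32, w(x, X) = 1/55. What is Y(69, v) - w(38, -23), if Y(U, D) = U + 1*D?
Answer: 2144/55 ≈ 38.982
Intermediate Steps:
w(x, X) = 1/55
v = -30 (v = 2 - 1*32 = 2 - 32 = -30)
Y(U, D) = D + U (Y(U, D) = U + D = D + U)
Y(69, v) - w(38, -23) = (-30 + 69) - 1*1/55 = 39 - 1/55 = 2144/55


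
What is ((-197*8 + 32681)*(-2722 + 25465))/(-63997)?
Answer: -707421015/63997 ≈ -11054.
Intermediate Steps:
((-197*8 + 32681)*(-2722 + 25465))/(-63997) = ((-1576 + 32681)*22743)*(-1/63997) = (31105*22743)*(-1/63997) = 707421015*(-1/63997) = -707421015/63997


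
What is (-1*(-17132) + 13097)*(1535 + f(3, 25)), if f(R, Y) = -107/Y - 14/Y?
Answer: 1156380166/25 ≈ 4.6255e+7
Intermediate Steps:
f(R, Y) = -121/Y
(-1*(-17132) + 13097)*(1535 + f(3, 25)) = (-1*(-17132) + 13097)*(1535 - 121/25) = (17132 + 13097)*(1535 - 121*1/25) = 30229*(1535 - 121/25) = 30229*(38254/25) = 1156380166/25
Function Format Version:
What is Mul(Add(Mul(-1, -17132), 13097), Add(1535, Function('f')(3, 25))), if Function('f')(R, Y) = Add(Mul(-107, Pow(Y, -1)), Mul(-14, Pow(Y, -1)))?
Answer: Rational(1156380166, 25) ≈ 4.6255e+7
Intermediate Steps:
Function('f')(R, Y) = Mul(-121, Pow(Y, -1))
Mul(Add(Mul(-1, -17132), 13097), Add(1535, Function('f')(3, 25))) = Mul(Add(Mul(-1, -17132), 13097), Add(1535, Mul(-121, Pow(25, -1)))) = Mul(Add(17132, 13097), Add(1535, Mul(-121, Rational(1, 25)))) = Mul(30229, Add(1535, Rational(-121, 25))) = Mul(30229, Rational(38254, 25)) = Rational(1156380166, 25)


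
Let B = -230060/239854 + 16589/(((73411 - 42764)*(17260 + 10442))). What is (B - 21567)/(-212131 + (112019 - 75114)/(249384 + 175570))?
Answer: 3508208530524612811747/34504863164721135509067 ≈ 0.10167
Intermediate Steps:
B = -97656547336817/101816007506838 (B = -230060*1/239854 + 16589/((30647*27702)) = -115030/119927 + 16589/848983194 = -97656547336817/101816007506838 ≈ -0.95915)
(B - 21567)/(-212131 + (112019 - 75114)/(249384 + 175570)) = (-97656547336817/101816007506838 - 21567)/(-212131 + (112019 - 75114)/(249384 + 175570)) = -2195963490447311963/(101816007506838*(-212131 + 36905/424954)) = -2195963490447311963/(101816007506838*(-90145880069/424954)) = -2195963490447311963/101816007506838*(-424954/90145880069) = 3508208530524612811747/34504863164721135509067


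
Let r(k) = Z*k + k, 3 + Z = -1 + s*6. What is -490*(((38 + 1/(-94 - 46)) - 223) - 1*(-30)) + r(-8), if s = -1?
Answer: 152051/2 ≈ 76026.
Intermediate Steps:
Z = -10 (Z = -3 + (-1 - 1*6) = -3 + (-1 - 6) = -3 - 7 = -10)
r(k) = -9*k (r(k) = -10*k + k = -9*k)
-490*(((38 + 1/(-94 - 46)) - 223) - 1*(-30)) + r(-8) = -490*(((38 + 1/(-94 - 46)) - 223) - 1*(-30)) - 9*(-8) = -490*(((38 + 1/(-140)) - 223) + 30) + 72 = -490*(((38 - 1/140) - 223) + 30) + 72 = -490*((5319/140 - 223) + 30) + 72 = -490*(-25901/140 + 30) + 72 = -490*(-21701/140) + 72 = 151907/2 + 72 = 152051/2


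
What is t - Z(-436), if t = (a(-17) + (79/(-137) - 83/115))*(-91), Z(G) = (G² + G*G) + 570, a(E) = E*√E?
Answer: -5997043814/15755 + 1547*I*√17 ≈ -3.8064e+5 + 6378.4*I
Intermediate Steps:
a(E) = E^(3/2)
Z(G) = 570 + 2*G² (Z(G) = (G² + G²) + 570 = 2*G² + 570 = 570 + 2*G²)
t = 1861496/15755 + 1547*I*√17 (t = ((-17)^(3/2) + (79/(-137) - 83/115))*(-91) = (-17*I*√17 + (79*(-1/137) - 83*1/115))*(-91) = (-17*I*√17 + (-79/137 - 83/115))*(-91) = (-17*I*√17 - 20456/15755)*(-91) = (-20456/15755 - 17*I*√17)*(-91) = 1861496/15755 + 1547*I*√17 ≈ 118.15 + 6378.4*I)
t - Z(-436) = (1861496/15755 + 1547*I*√17) - (570 + 2*(-436)²) = (1861496/15755 + 1547*I*√17) - (570 + 2*190096) = (1861496/15755 + 1547*I*√17) - (570 + 380192) = (1861496/15755 + 1547*I*√17) - 1*380762 = (1861496/15755 + 1547*I*√17) - 380762 = -5997043814/15755 + 1547*I*√17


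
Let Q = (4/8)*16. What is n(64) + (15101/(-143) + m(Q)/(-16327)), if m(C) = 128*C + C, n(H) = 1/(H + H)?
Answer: -31575470423/298849408 ≈ -105.66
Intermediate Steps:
Q = 8 (Q = (4*(⅛))*16 = (½)*16 = 8)
n(H) = 1/(2*H)
m(C) = 129*C
n(64) + (15101/(-143) + m(Q)/(-16327)) = (½)/64 + (15101/(-143) + (129*8)/(-16327)) = (½)*(1/64) + (15101*(-1/143) + 1032*(-1/16327)) = 1/128 + (-15101/143 - 1032/16327) = 1/128 - 246701603/2334761 = -31575470423/298849408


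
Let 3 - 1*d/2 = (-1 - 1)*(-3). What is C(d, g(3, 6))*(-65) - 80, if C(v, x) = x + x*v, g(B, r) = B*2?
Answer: 1870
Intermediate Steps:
g(B, r) = 2*B
d = -6 (d = 6 - 2*(-1 - 1)*(-3) = 6 - (-4)*(-3) = 6 - 2*6 = 6 - 12 = -6)
C(v, x) = x + v*x
C(d, g(3, 6))*(-65) - 80 = ((2*3)*(1 - 6))*(-65) - 80 = (6*(-5))*(-65) - 80 = -30*(-65) - 80 = 1950 - 80 = 1870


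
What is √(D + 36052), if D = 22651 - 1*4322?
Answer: √54381 ≈ 233.20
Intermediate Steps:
D = 18329 (D = 22651 - 4322 = 18329)
√(D + 36052) = √(18329 + 36052) = √54381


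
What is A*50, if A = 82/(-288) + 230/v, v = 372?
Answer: 37225/2232 ≈ 16.678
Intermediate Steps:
A = 1489/4464 (A = 82/(-288) + 230/372 = 82*(-1/288) + 230*(1/372) = -41/144 + 115/186 = 1489/4464 ≈ 0.33356)
A*50 = (1489/4464)*50 = 37225/2232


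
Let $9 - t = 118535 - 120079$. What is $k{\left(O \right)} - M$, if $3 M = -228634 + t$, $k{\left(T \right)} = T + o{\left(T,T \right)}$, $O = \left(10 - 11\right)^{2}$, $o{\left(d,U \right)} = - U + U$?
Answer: $\frac{227084}{3} \approx 75695.0$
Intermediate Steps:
$o{\left(d,U \right)} = 0$
$O = 1$ ($O = \left(-1\right)^{2} = 1$)
$t = 1553$ ($t = 9 - \left(118535 - 120079\right) = 9 - -1544 = 9 + 1544 = 1553$)
$k{\left(T \right)} = T$ ($k{\left(T \right)} = T + 0 = T$)
$M = - \frac{227081}{3}$ ($M = \frac{-228634 + 1553}{3} = \frac{1}{3} \left(-227081\right) = - \frac{227081}{3} \approx -75694.0$)
$k{\left(O \right)} - M = 1 - - \frac{227081}{3} = 1 + \frac{227081}{3} = \frac{227084}{3}$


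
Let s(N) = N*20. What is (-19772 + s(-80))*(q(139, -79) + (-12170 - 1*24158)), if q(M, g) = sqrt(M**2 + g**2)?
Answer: 776402016 - 21372*sqrt(25562) ≈ 7.7298e+8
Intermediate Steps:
s(N) = 20*N
(-19772 + s(-80))*(q(139, -79) + (-12170 - 1*24158)) = (-19772 + 20*(-80))*(sqrt(139**2 + (-79)**2) + (-12170 - 1*24158)) = (-19772 - 1600)*(sqrt(19321 + 6241) + (-12170 - 24158)) = -21372*(sqrt(25562) - 36328) = -21372*(-36328 + sqrt(25562)) = 776402016 - 21372*sqrt(25562)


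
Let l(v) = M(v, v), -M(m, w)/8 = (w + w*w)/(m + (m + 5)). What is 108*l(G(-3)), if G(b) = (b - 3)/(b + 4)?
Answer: 25920/7 ≈ 3702.9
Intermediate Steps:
G(b) = (-3 + b)/(4 + b)
M(m, w) = -8*(w + w²)/(5 + 2*m) (M(m, w) = -8*(w + w*w)/(m + (m + 5)) = -8*(w + w²)/(m + (5 + m)) = -8*(w + w²)/(5 + 2*m))
l(v) = -8*v*(1 + v)/(5 + 2*v)
108*l(G(-3)) = 108*(-8*(-3 - 3)/(4 - 3)*(1 + (-3 - 3)/(4 - 3))/(5 + 2*((-3 - 3)/(4 - 3)))) = 108*(-8*-6/1*(1 - 6/1)/(5 + 2*(-6/1))) = 108*(-8*1*(-6)*(1 + 1*(-6))/(5 + 2*(1*(-6)))) = 108*(-8*(-6)*(1 - 6)/(5 + 2*(-6))) = 108*(-8*(-6)*(-5)/(5 - 12)) = 108*(-8*(-6)*(-5)/(-7)) = 108*(-8*(-6)*(-⅐)*(-5)) = 108*(240/7) = 25920/7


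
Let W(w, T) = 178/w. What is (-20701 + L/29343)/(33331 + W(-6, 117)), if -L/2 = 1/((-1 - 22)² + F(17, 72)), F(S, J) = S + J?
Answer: -5865490559/9435711138 ≈ -0.62163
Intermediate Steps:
F(S, J) = J + S
L = -1/309 (L = -2/((-1 - 22)² + (72 + 17)) = -2/((-23)² + 89) = -2/(529 + 89) = -2/618 = -2*1/618 = -1/309 ≈ -0.0032362)
(-20701 + L/29343)/(33331 + W(-6, 117)) = (-20701 - 1/309/29343)/(33331 + 178/(-6)) = (-20701 - 1/309*1/29343)/(33331 + 178*(-⅙)) = (-20701 - 1/9066987)/(33331 - 89/3) = -187695697888/(9066987*99904/3) = -187695697888/9066987*3/99904 = -5865490559/9435711138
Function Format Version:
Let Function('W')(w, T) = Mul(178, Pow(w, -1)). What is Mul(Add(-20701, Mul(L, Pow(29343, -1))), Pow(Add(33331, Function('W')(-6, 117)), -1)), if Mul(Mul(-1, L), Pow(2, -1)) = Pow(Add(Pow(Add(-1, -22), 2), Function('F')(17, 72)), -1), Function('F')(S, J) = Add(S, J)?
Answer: Rational(-5865490559, 9435711138) ≈ -0.62163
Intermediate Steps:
Function('F')(S, J) = Add(J, S)
L = Rational(-1, 309) (L = Mul(-2, Pow(Add(Pow(Add(-1, -22), 2), Add(72, 17)), -1)) = Mul(-2, Pow(Add(Pow(-23, 2), 89), -1)) = Mul(-2, Pow(Add(529, 89), -1)) = Mul(-2, Pow(618, -1)) = Mul(-2, Rational(1, 618)) = Rational(-1, 309) ≈ -0.0032362)
Mul(Add(-20701, Mul(L, Pow(29343, -1))), Pow(Add(33331, Function('W')(-6, 117)), -1)) = Mul(Add(-20701, Mul(Rational(-1, 309), Pow(29343, -1))), Pow(Add(33331, Mul(178, Pow(-6, -1))), -1)) = Mul(Add(-20701, Mul(Rational(-1, 309), Rational(1, 29343))), Pow(Add(33331, Mul(178, Rational(-1, 6))), -1)) = Mul(Add(-20701, Rational(-1, 9066987)), Pow(Add(33331, Rational(-89, 3)), -1)) = Mul(Rational(-187695697888, 9066987), Pow(Rational(99904, 3), -1)) = Mul(Rational(-187695697888, 9066987), Rational(3, 99904)) = Rational(-5865490559, 9435711138)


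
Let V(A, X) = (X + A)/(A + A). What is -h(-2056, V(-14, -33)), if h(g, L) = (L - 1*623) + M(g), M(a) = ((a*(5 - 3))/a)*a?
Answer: 132533/28 ≈ 4733.3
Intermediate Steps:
V(A, X) = (A + X)/(2*A) (V(A, X) = (A + X)/((2*A)) = (A + X)*(1/(2*A)) = (A + X)/(2*A))
M(a) = 2*a (M(a) = ((a*2)/a)*a = ((2*a)/a)*a = 2*a)
h(g, L) = -623 + L + 2*g (h(g, L) = (L - 1*623) + 2*g = (L - 623) + 2*g = (-623 + L) + 2*g = -623 + L + 2*g)
-h(-2056, V(-14, -33)) = -(-623 + (1/2)*(-14 - 33)/(-14) + 2*(-2056)) = -(-623 + (1/2)*(-1/14)*(-47) - 4112) = -(-623 + 47/28 - 4112) = -1*(-132533/28) = 132533/28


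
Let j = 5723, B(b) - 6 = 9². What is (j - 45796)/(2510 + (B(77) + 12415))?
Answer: -40073/15012 ≈ -2.6694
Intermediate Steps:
B(b) = 87 (B(b) = 6 + 9² = 6 + 81 = 87)
(j - 45796)/(2510 + (B(77) + 12415)) = (5723 - 45796)/(2510 + (87 + 12415)) = -40073/(2510 + 12502) = -40073/15012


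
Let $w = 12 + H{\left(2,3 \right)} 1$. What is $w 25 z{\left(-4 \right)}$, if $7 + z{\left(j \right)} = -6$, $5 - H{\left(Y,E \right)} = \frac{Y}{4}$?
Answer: $- \frac{10725}{2} \approx -5362.5$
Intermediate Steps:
$H{\left(Y,E \right)} = 5 - \frac{Y}{4}$
$z{\left(j \right)} = -13$ ($z{\left(j \right)} = -7 - 6 = -13$)
$w = \frac{33}{2}$ ($w = 12 + \left(5 - \frac{1}{2}\right) 1 = 12 + \frac{9}{2} \cdot 1 = 12 + \frac{9}{2} = \frac{33}{2} \approx 16.5$)
$w 25 z{\left(-4 \right)} = \frac{33}{2} \cdot 25 \left(-13\right) = \frac{825}{2} \left(-13\right) = - \frac{10725}{2}$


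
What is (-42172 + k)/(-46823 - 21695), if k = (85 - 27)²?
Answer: 19404/34259 ≈ 0.56639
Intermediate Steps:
k = 3364 (k = 58² = 3364)
(-42172 + k)/(-46823 - 21695) = (-42172 + 3364)/(-46823 - 21695) = -38808/(-68518) = -38808*(-1/68518) = 19404/34259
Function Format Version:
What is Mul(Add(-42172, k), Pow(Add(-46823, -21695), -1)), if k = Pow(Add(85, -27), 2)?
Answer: Rational(19404, 34259) ≈ 0.56639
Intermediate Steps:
k = 3364 (k = Pow(58, 2) = 3364)
Mul(Add(-42172, k), Pow(Add(-46823, -21695), -1)) = Mul(Add(-42172, 3364), Pow(Add(-46823, -21695), -1)) = Mul(-38808, Pow(-68518, -1)) = Mul(-38808, Rational(-1, 68518)) = Rational(19404, 34259)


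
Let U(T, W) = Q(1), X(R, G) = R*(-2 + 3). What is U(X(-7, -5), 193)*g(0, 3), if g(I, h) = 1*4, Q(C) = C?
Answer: 4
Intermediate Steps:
g(I, h) = 4
X(R, G) = R (X(R, G) = R*1 = R)
U(T, W) = 1
U(X(-7, -5), 193)*g(0, 3) = 1*4 = 4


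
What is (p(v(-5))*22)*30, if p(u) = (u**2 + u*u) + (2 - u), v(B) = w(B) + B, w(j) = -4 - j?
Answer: 25080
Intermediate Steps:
v(B) = -4 (v(B) = (-4 - B) + B = -4)
p(u) = 2 - u + 2*u**2 (p(u) = (u**2 + u**2) + (2 - u) = 2*u**2 + (2 - u) = 2 - u + 2*u**2)
(p(v(-5))*22)*30 = ((2 - 1*(-4) + 2*(-4)**2)*22)*30 = ((2 + 4 + 2*16)*22)*30 = ((2 + 4 + 32)*22)*30 = (38*22)*30 = 836*30 = 25080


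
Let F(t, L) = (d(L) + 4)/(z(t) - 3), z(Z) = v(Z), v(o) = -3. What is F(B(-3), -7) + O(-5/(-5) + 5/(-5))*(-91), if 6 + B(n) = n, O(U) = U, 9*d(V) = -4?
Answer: -16/27 ≈ -0.59259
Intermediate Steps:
d(V) = -4/9 (d(V) = (1/9)*(-4) = -4/9)
B(n) = -6 + n
z(Z) = -3
F(t, L) = -16/27 (F(t, L) = (-4/9 + 4)/(-3 - 3) = (32/9)/(-6) = (32/9)*(-1/6) = -16/27)
F(B(-3), -7) + O(-5/(-5) + 5/(-5))*(-91) = -16/27 + (-5/(-5) + 5/(-5))*(-91) = -16/27 + (-5*(-1/5) + 5*(-1/5))*(-91) = -16/27 + (1 - 1)*(-91) = -16/27 + 0*(-91) = -16/27 + 0 = -16/27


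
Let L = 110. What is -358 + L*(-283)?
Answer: -31488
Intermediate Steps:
-358 + L*(-283) = -358 + 110*(-283) = -358 - 31130 = -31488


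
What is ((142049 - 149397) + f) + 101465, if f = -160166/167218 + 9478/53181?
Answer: 418479325074872/4446410229 ≈ 94116.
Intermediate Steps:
f = -3466447921/4446410229 (f = -160166*1/167218 + 9478*(1/53181) = -80083/83609 + 9478/53181 = -3466447921/4446410229 ≈ -0.77961)
((142049 - 149397) + f) + 101465 = ((142049 - 149397) - 3466447921/4446410229) + 101465 = (-7348 - 3466447921/4446410229) + 101465 = -32675688810613/4446410229 + 101465 = 418479325074872/4446410229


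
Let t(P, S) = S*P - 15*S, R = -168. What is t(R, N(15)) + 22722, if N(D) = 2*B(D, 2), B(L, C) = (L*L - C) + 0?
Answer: -58896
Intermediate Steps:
B(L, C) = L² - C (B(L, C) = (L² - C) + 0 = L² - C)
N(D) = -4 + 2*D² (N(D) = 2*(D² - 1*2) = 2*(D² - 2) = 2*(-2 + D²) = -4 + 2*D²)
t(P, S) = -15*S + P*S (t(P, S) = P*S - 15*S = -15*S + P*S)
t(R, N(15)) + 22722 = (-4 + 2*15²)*(-15 - 168) + 22722 = (-4 + 2*225)*(-183) + 22722 = (-4 + 450)*(-183) + 22722 = 446*(-183) + 22722 = -81618 + 22722 = -58896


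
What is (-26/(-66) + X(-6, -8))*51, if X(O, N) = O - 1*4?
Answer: -5389/11 ≈ -489.91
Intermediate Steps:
X(O, N) = -4 + O (X(O, N) = O - 4 = -4 + O)
(-26/(-66) + X(-6, -8))*51 = (-26/(-66) + (-4 - 6))*51 = (-26*(-1/66) - 10)*51 = (13/33 - 10)*51 = -317/33*51 = -5389/11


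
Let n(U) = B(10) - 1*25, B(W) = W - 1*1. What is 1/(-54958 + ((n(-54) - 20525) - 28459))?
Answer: -1/103958 ≈ -9.6193e-6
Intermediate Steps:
B(W) = -1 + W (B(W) = W - 1 = -1 + W)
n(U) = -16 (n(U) = (-1 + 10) - 1*25 = 9 - 25 = -16)
1/(-54958 + ((n(-54) - 20525) - 28459)) = 1/(-54958 + ((-16 - 20525) - 28459)) = 1/(-54958 + (-20541 - 28459)) = 1/(-54958 - 49000) = 1/(-103958) = -1/103958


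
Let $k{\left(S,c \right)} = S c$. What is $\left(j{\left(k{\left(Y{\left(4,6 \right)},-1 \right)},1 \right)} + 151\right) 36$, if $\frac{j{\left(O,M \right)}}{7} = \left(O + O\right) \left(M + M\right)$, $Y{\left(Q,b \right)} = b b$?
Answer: $-30852$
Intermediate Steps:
$Y{\left(Q,b \right)} = b^{2}$
$j{\left(O,M \right)} = 28 M O$ ($j{\left(O,M \right)} = 7 \left(O + O\right) \left(M + M\right) = 7 \cdot 2 O 2 M = 7 \cdot 4 M O = 28 M O$)
$\left(j{\left(k{\left(Y{\left(4,6 \right)},-1 \right)},1 \right)} + 151\right) 36 = \left(28 \cdot 1 \cdot 6^{2} \left(-1\right) + 151\right) 36 = \left(28 \cdot 1 \cdot 36 \left(-1\right) + 151\right) 36 = \left(28 \cdot 1 \left(-36\right) + 151\right) 36 = \left(-1008 + 151\right) 36 = \left(-857\right) 36 = -30852$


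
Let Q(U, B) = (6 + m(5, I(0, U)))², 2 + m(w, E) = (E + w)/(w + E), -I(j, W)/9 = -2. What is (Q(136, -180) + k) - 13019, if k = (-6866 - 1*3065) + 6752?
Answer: -16173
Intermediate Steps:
I(j, W) = 18 (I(j, W) = -9*(-2) = 18)
m(w, E) = -1 (m(w, E) = -2 + (E + w)/(w + E) = -2 + (E + w)/(E + w) = -2 + 1 = -1)
k = -3179 (k = (-6866 - 3065) + 6752 = -9931 + 6752 = -3179)
Q(U, B) = 25 (Q(U, B) = (6 - 1)² = 5² = 25)
(Q(136, -180) + k) - 13019 = (25 - 3179) - 13019 = -3154 - 13019 = -16173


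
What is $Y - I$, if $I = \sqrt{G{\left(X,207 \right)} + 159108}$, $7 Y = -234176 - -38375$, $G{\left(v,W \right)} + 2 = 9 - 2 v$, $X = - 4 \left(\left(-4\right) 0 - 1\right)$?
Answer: $- \frac{195801}{7} - \sqrt{159107} \approx -28370.0$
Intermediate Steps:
$X = 4$ ($X = - 4 \left(0 - 1\right) = \left(-4\right) \left(-1\right) = 4$)
$G{\left(v,W \right)} = 7 - 2 v$ ($G{\left(v,W \right)} = -2 - \left(-9 + 2 v\right) = 7 - 2 v$)
$Y = - \frac{195801}{7}$ ($Y = \frac{-234176 - -38375}{7} = \frac{-234176 + 38375}{7} = \frac{1}{7} \left(-195801\right) = - \frac{195801}{7} \approx -27972.0$)
$I = \sqrt{159107}$ ($I = \sqrt{\left(7 - 8\right) + 159108} = \sqrt{-1 + 159108} = \sqrt{159107} \approx 398.88$)
$Y - I = - \frac{195801}{7} - \sqrt{159107}$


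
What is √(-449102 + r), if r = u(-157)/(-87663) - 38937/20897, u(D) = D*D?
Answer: I*√1507119212794106959433166/1831893711 ≈ 670.15*I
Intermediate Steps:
u(D) = D²
r = -3928424384/1831893711 (r = (-157)²/(-87663) - 38937/20897 = 24649*(-1/87663) - 38937*1/20897 = -24649/87663 - 38937/20897 = -3928424384/1831893711 ≈ -2.1445)
√(-449102 + r) = √(-449102 - 3928424384/1831893711) = √(-822711057821906/1831893711) = I*√1507119212794106959433166/1831893711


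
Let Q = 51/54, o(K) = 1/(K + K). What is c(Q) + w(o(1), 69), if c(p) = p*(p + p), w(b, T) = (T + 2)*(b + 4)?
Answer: 26024/81 ≈ 321.28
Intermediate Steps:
o(K) = 1/(2*K)
w(b, T) = (2 + T)*(4 + b)
Q = 17/18 (Q = 51*(1/54) = 17/18 ≈ 0.94444)
c(p) = 2*p² (c(p) = p*(2*p) = 2*p²)
c(Q) + w(o(1), 69) = 2*(17/18)² + (8 + 2*((½)/1) + 4*69 + 69*((½)/1)) = 2*(289/324) + (8 + 2*((½)*1) + 276 + 69*((½)*1)) = 289/162 + (8 + 2*(½) + 276 + 69*(½)) = 289/162 + (8 + 1 + 276 + 69/2) = 289/162 + 639/2 = 26024/81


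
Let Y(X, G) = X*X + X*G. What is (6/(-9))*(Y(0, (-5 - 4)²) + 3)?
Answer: -2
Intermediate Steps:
Y(X, G) = X² + G*X
(6/(-9))*(Y(0, (-5 - 4)²) + 3) = (6/(-9))*(0*((-5 - 4)² + 0) + 3) = (6*(-⅑))*(0*((-9)² + 0) + 3) = -2*(0*(81 + 0) + 3)/3 = -2*(0*81 + 3)/3 = -2*(0 + 3)/3 = -⅔*3 = -2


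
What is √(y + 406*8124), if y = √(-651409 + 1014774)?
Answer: √(3298344 + √363365) ≈ 1816.3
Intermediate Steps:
y = √363365 ≈ 602.80
√(y + 406*8124) = √(√363365 + 406*8124) = √(√363365 + 3298344) = √(3298344 + √363365)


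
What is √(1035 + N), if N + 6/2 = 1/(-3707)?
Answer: √14181584461/3707 ≈ 32.125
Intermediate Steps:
N = -11122/3707 (N = -3 + 1/(-3707) = -3 - 1/3707 = -11122/3707 ≈ -3.0003)
√(1035 + N) = √(1035 - 11122/3707) = √(3825623/3707) = √14181584461/3707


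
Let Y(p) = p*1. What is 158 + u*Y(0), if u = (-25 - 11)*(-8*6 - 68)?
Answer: 158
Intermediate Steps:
u = 4176 (u = -36*(-48 - 68) = -36*(-116) = 4176)
Y(p) = p
158 + u*Y(0) = 158 + 4176*0 = 158 + 0 = 158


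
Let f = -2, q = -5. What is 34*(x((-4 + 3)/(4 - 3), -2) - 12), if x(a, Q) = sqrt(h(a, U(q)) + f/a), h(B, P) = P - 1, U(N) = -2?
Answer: -408 + 34*I ≈ -408.0 + 34.0*I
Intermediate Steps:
h(B, P) = -1 + P
x(a, Q) = sqrt(-3 - 2/a) (x(a, Q) = sqrt((-1 - 2) - 2/a) = sqrt(-3 - 2/a))
34*(x((-4 + 3)/(4 - 3), -2) - 12) = 34*(sqrt(-3 - 2*(4 - 3)/(-4 + 3)) - 12) = 34*(sqrt(-3 - 2/((-1/1))) - 12) = 34*(sqrt(-3 - 2/((-1*1))) - 12) = 34*(sqrt(-3 - 2/(-1)) - 12) = 34*(sqrt(-3 - 2*(-1)) - 12) = 34*(sqrt(-3 + 2) - 12) = 34*(sqrt(-1) - 12) = 34*(I - 12) = 34*(-12 + I) = -408 + 34*I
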